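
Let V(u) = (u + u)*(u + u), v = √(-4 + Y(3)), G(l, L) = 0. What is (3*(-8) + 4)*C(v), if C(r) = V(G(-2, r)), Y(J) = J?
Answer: 0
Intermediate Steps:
v = I (v = √(-4 + 3) = √(-1) = I ≈ 1.0*I)
V(u) = 4*u² (V(u) = (2*u)*(2*u) = 4*u²)
C(r) = 0 (C(r) = 4*0² = 4*0 = 0)
(3*(-8) + 4)*C(v) = (3*(-8) + 4)*0 = (-24 + 4)*0 = -20*0 = 0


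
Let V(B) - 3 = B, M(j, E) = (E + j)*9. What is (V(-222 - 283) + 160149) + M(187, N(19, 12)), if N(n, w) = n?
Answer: 161501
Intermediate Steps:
M(j, E) = 9*E + 9*j
V(B) = 3 + B
(V(-222 - 283) + 160149) + M(187, N(19, 12)) = ((3 + (-222 - 283)) + 160149) + (9*19 + 9*187) = ((3 - 505) + 160149) + (171 + 1683) = (-502 + 160149) + 1854 = 159647 + 1854 = 161501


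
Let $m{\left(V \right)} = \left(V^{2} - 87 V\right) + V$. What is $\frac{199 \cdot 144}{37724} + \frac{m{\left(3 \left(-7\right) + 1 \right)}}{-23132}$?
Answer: $\frac{36430982}{54539473} \approx 0.66797$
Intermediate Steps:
$m{\left(V \right)} = V^{2} - 86 V$
$\frac{199 \cdot 144}{37724} + \frac{m{\left(3 \left(-7\right) + 1 \right)}}{-23132} = \frac{199 \cdot 144}{37724} + \frac{\left(3 \left(-7\right) + 1\right) \left(-86 + \left(3 \left(-7\right) + 1\right)\right)}{-23132} = 28656 \cdot \frac{1}{37724} + \left(-21 + 1\right) \left(-86 + \left(-21 + 1\right)\right) \left(- \frac{1}{23132}\right) = \frac{7164}{9431} + - 20 \left(-86 - 20\right) \left(- \frac{1}{23132}\right) = \frac{7164}{9431} + \left(-20\right) \left(-106\right) \left(- \frac{1}{23132}\right) = \frac{7164}{9431} + 2120 \left(- \frac{1}{23132}\right) = \frac{7164}{9431} - \frac{530}{5783} = \frac{36430982}{54539473}$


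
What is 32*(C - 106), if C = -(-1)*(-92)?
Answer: -6336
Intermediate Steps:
C = -92 (C = -1*92 = -92)
32*(C - 106) = 32*(-92 - 106) = 32*(-198) = -6336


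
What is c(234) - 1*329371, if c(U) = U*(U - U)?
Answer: -329371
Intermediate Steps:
c(U) = 0 (c(U) = U*0 = 0)
c(234) - 1*329371 = 0 - 1*329371 = 0 - 329371 = -329371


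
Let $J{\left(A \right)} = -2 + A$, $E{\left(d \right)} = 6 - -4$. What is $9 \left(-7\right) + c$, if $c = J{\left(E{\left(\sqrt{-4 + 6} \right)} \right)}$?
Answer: $-55$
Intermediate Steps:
$E{\left(d \right)} = 10$ ($E{\left(d \right)} = 6 + 4 = 10$)
$c = 8$ ($c = -2 + 10 = 8$)
$9 \left(-7\right) + c = 9 \left(-7\right) + 8 = -63 + 8 = -55$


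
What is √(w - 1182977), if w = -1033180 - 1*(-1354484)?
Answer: I*√861673 ≈ 928.26*I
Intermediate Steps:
w = 321304 (w = -1033180 + 1354484 = 321304)
√(w - 1182977) = √(321304 - 1182977) = √(-861673) = I*√861673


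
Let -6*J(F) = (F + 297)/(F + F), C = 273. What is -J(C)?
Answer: 95/546 ≈ 0.17399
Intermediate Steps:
J(F) = -(297 + F)/(12*F) (J(F) = -(F + 297)/(6*(F + F)) = -(297 + F)/(6*(2*F)) = -(297 + F)*1/(2*F)/6 = -(297 + F)/(12*F))
-J(C) = -(-297 - 1*273)/(12*273) = -(-297 - 273)/(12*273) = -(-570)/(12*273) = -1*(-95/546) = 95/546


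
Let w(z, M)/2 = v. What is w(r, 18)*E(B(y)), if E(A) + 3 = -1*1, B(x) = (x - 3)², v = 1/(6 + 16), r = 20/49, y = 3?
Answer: -4/11 ≈ -0.36364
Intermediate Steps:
r = 20/49 (r = 20*(1/49) = 20/49 ≈ 0.40816)
v = 1/22 ≈ 0.045455
w(z, M) = 1/11 (w(z, M) = 2*(1/22) = 1/11)
B(x) = (-3 + x)²
E(A) = -4 (E(A) = -3 - 1*1 = -3 - 1 = -4)
w(r, 18)*E(B(y)) = (1/11)*(-4) = -4/11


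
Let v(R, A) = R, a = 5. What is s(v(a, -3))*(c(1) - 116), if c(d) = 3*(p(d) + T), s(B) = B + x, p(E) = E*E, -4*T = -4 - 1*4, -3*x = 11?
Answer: -428/3 ≈ -142.67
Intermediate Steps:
x = -11/3 (x = -⅓*11 = -11/3 ≈ -3.6667)
T = 2 (T = -(-4 - 1*4)/4 = -(-4 - 4)/4 = -¼*(-8) = 2)
p(E) = E²
s(B) = -11/3 + B (s(B) = B - 11/3 = -11/3 + B)
c(d) = 6 + 3*d² (c(d) = 3*(d² + 2) = 3*(2 + d²) = 6 + 3*d²)
s(v(a, -3))*(c(1) - 116) = (-11/3 + 5)*((6 + 3*1²) - 116) = 4*((6 + 3*1) - 116)/3 = 4*((6 + 3) - 116)/3 = 4*(9 - 116)/3 = (4/3)*(-107) = -428/3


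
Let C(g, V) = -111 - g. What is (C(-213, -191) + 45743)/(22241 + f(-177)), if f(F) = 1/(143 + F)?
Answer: 1558730/756193 ≈ 2.0613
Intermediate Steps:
(C(-213, -191) + 45743)/(22241 + f(-177)) = ((-111 - 1*(-213)) + 45743)/(22241 + 1/(143 - 177)) = ((-111 + 213) + 45743)/(22241 + 1/(-34)) = (102 + 45743)/(22241 - 1/34) = 45845/(756193/34) = 45845*(34/756193) = 1558730/756193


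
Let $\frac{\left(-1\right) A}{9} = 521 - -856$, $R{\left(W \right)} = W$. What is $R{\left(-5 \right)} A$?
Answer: $61965$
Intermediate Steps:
$A = -12393$ ($A = - 9 \left(521 - -856\right) = - 9 \left(521 + 856\right) = \left(-9\right) 1377 = -12393$)
$R{\left(-5 \right)} A = \left(-5\right) \left(-12393\right) = 61965$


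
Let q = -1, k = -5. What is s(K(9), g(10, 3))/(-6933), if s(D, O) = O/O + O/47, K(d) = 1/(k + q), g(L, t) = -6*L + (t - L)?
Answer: 20/325851 ≈ 6.1378e-5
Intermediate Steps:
g(L, t) = t - 7*L
K(d) = -1/6 (K(d) = 1/(-5 - 1) = 1/(-6) = -1/6)
s(D, O) = 1 + O/47 (s(D, O) = 1 + O*(1/47) = 1 + O/47)
s(K(9), g(10, 3))/(-6933) = (1 + (3 - 7*10)/47)/(-6933) = (1 + (3 - 70)/47)*(-1/6933) = (1 + (1/47)*(-67))*(-1/6933) = (1 - 67/47)*(-1/6933) = -20/47*(-1/6933) = 20/325851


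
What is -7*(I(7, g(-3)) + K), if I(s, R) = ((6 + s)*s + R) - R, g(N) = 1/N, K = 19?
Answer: -770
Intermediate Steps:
I(s, R) = s*(6 + s) (I(s, R) = (s*(6 + s) + R) - R = (R + s*(6 + s)) - R = s*(6 + s))
-7*(I(7, g(-3)) + K) = -7*(7*(6 + 7) + 19) = -7*(7*13 + 19) = -7*(91 + 19) = -7*110 = -770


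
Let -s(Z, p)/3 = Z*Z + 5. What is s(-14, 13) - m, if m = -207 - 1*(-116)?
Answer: -512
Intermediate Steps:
s(Z, p) = -15 - 3*Z**2 (s(Z, p) = -3*(Z*Z + 5) = -3*(Z**2 + 5) = -3*(5 + Z**2) = -15 - 3*Z**2)
m = -91 (m = -207 + 116 = -91)
s(-14, 13) - m = (-15 - 3*(-14)**2) - 1*(-91) = (-15 - 3*196) + 91 = (-15 - 588) + 91 = -603 + 91 = -512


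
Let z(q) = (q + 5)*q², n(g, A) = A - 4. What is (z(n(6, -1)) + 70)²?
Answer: 4900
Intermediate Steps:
n(g, A) = -4 + A
z(q) = q²*(5 + q) (z(q) = (5 + q)*q² = q²*(5 + q))
(z(n(6, -1)) + 70)² = ((-4 - 1)²*(5 + (-4 - 1)) + 70)² = ((-5)²*(5 - 5) + 70)² = (25*0 + 70)² = (0 + 70)² = 70² = 4900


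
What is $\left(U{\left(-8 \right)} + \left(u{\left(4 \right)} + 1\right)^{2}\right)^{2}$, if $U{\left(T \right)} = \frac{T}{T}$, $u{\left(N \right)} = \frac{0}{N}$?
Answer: $4$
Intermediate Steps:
$u{\left(N \right)} = 0$
$U{\left(T \right)} = 1$
$\left(U{\left(-8 \right)} + \left(u{\left(4 \right)} + 1\right)^{2}\right)^{2} = \left(1 + \left(0 + 1\right)^{2}\right)^{2} = \left(1 + 1^{2}\right)^{2} = \left(1 + 1\right)^{2} = 2^{2} = 4$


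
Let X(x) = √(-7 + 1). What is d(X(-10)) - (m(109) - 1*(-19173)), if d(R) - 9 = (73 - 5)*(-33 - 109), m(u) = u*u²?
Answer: -1323849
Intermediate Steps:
X(x) = I*√6 (X(x) = √(-6) = I*√6)
m(u) = u³
d(R) = -9647 (d(R) = 9 + (73 - 5)*(-33 - 109) = 9 + 68*(-142) = 9 - 9656 = -9647)
d(X(-10)) - (m(109) - 1*(-19173)) = -9647 - (109³ - 1*(-19173)) = -9647 - (1295029 + 19173) = -9647 - 1*1314202 = -9647 - 1314202 = -1323849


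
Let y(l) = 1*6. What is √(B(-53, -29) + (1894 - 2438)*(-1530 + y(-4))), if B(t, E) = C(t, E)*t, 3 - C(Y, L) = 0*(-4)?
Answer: √828897 ≈ 910.44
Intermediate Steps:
C(Y, L) = 3 (C(Y, L) = 3 - 0*(-4) = 3 - 1*0 = 3 + 0 = 3)
y(l) = 6
B(t, E) = 3*t
√(B(-53, -29) + (1894 - 2438)*(-1530 + y(-4))) = √(3*(-53) + (1894 - 2438)*(-1530 + 6)) = √(-159 - 544*(-1524)) = √(-159 + 829056) = √828897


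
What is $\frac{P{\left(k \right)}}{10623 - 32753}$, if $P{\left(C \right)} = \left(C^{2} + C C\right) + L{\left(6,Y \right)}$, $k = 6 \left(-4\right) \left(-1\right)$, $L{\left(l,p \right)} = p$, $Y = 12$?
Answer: $- \frac{582}{11065} \approx -0.052598$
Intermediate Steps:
$k = 24$ ($k = \left(-24\right) \left(-1\right) = 24$)
$P{\left(C \right)} = 12 + 2 C^{2}$ ($P{\left(C \right)} = \left(C^{2} + C C\right) + 12 = \left(C^{2} + C^{2}\right) + 12 = 2 C^{2} + 12 = 12 + 2 C^{2}$)
$\frac{P{\left(k \right)}}{10623 - 32753} = \frac{12 + 2 \cdot 24^{2}}{10623 - 32753} = \frac{12 + 2 \cdot 576}{-22130} = \left(12 + 1152\right) \left(- \frac{1}{22130}\right) = 1164 \left(- \frac{1}{22130}\right) = - \frac{582}{11065}$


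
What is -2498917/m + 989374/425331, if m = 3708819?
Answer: 289615802531/175275077121 ≈ 1.6523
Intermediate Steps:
-2498917/m + 989374/425331 = -2498917/3708819 + 989374/425331 = 289615802531/175275077121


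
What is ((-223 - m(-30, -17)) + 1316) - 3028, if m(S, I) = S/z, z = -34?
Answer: -32910/17 ≈ -1935.9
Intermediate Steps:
m(S, I) = -S/34 (m(S, I) = S/(-34) = S*(-1/34) = -S/34)
((-223 - m(-30, -17)) + 1316) - 3028 = ((-223 - (-1)*(-30)/34) + 1316) - 3028 = ((-223 - 1*15/17) + 1316) - 3028 = ((-223 - 15/17) + 1316) - 3028 = (-3806/17 + 1316) - 3028 = 18566/17 - 3028 = -32910/17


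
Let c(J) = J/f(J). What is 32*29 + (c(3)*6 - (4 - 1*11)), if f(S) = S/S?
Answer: 953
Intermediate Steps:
f(S) = 1
c(J) = J (c(J) = J/1 = J*1 = J)
32*29 + (c(3)*6 - (4 - 1*11)) = 32*29 + (3*6 - (4 - 1*11)) = 928 + (18 - (4 - 11)) = 928 + (18 - 1*(-7)) = 928 + (18 + 7) = 928 + 25 = 953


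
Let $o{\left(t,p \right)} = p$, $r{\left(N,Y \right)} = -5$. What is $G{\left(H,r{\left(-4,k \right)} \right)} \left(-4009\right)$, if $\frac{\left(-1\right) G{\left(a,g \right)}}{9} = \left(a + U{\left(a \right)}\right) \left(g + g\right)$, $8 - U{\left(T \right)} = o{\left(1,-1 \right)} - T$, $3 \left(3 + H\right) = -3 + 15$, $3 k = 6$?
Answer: $-3968910$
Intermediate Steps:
$k = 2$ ($k = \frac{1}{3} \cdot 6 = 2$)
$H = 1$ ($H = -3 + \frac{-3 + 15}{3} = -3 + \frac{1}{3} \cdot 12 = -3 + 4 = 1$)
$U{\left(T \right)} = 9 + T$ ($U{\left(T \right)} = 8 - \left(-1 - T\right) = 8 + \left(1 + T\right) = 9 + T$)
$G{\left(a,g \right)} = - 18 g \left(9 + 2 a\right)$ ($G{\left(a,g \right)} = - 9 \left(a + \left(9 + a\right)\right) \left(g + g\right) = - 9 \left(9 + 2 a\right) 2 g = - 9 \cdot 2 g \left(9 + 2 a\right) = - 18 g \left(9 + 2 a\right)$)
$G{\left(H,r{\left(-4,k \right)} \right)} \left(-4009\right) = \left(-18\right) \left(-5\right) \left(9 + 2 \cdot 1\right) \left(-4009\right) = \left(-18\right) \left(-5\right) \left(9 + 2\right) \left(-4009\right) = \left(-18\right) \left(-5\right) 11 \left(-4009\right) = 990 \left(-4009\right) = -3968910$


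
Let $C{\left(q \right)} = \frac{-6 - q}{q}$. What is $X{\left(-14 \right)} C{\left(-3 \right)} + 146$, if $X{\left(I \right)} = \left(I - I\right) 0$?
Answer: $146$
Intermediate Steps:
$C{\left(q \right)} = \frac{-6 - q}{q}$
$X{\left(I \right)} = 0$ ($X{\left(I \right)} = 0 \cdot 0 = 0$)
$X{\left(-14 \right)} C{\left(-3 \right)} + 146 = 0 \frac{-6 - -3}{-3} + 146 = 0 \left(- \frac{-6 + 3}{3}\right) + 146 = 0 \left(\left(- \frac{1}{3}\right) \left(-3\right)\right) + 146 = 0 \cdot 1 + 146 = 0 + 146 = 146$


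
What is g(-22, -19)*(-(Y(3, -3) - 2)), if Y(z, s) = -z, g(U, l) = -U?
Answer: 110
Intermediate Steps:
g(-22, -19)*(-(Y(3, -3) - 2)) = (-1*(-22))*(-(-1*3 - 2)) = 22*(-(-3 - 2)) = 22*(-1*(-5)) = 22*5 = 110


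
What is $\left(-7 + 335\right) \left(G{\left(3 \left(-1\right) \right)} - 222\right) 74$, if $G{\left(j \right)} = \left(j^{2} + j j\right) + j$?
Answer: $-5024304$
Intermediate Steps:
$G{\left(j \right)} = j + 2 j^{2}$ ($G{\left(j \right)} = \left(j^{2} + j^{2}\right) + j = 2 j^{2} + j = j + 2 j^{2}$)
$\left(-7 + 335\right) \left(G{\left(3 \left(-1\right) \right)} - 222\right) 74 = \left(-7 + 335\right) \left(3 \left(-1\right) \left(1 + 2 \cdot 3 \left(-1\right)\right) - 222\right) 74 = 328 \left(- 3 \left(1 + 2 \left(-3\right)\right) - 222\right) 74 = 328 \left(- 3 \left(1 - 6\right) - 222\right) 74 = 328 \left(\left(-3\right) \left(-5\right) - 222\right) 74 = 328 \left(15 - 222\right) 74 = 328 \left(-207\right) 74 = \left(-67896\right) 74 = -5024304$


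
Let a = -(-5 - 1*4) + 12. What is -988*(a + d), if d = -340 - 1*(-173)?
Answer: 144248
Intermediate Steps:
d = -167 (d = -340 + 173 = -167)
a = 21 (a = -(-5 - 4) + 12 = -(-9) + 12 = -1*(-9) + 12 = 9 + 12 = 21)
-988*(a + d) = -988*(21 - 167) = -988*(-146) = 144248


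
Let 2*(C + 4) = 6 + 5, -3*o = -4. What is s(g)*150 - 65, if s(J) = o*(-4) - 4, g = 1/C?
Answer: -1465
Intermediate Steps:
o = 4/3 (o = -⅓*(-4) = 4/3 ≈ 1.3333)
C = 3/2 (C = -4 + (6 + 5)/2 = -4 + (½)*11 = -4 + 11/2 = 3/2 ≈ 1.5000)
g = ⅔ (g = 1/(3/2) = ⅔ ≈ 0.66667)
s(J) = -28/3 (s(J) = (4/3)*(-4) - 4 = -16/3 - 4 = -28/3)
s(g)*150 - 65 = -28/3*150 - 65 = -1400 - 65 = -1465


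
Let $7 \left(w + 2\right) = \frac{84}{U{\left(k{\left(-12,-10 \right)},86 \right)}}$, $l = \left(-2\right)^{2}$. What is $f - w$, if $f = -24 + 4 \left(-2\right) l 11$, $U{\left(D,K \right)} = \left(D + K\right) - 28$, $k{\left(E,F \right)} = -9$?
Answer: $- \frac{18338}{49} \approx -374.25$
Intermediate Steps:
$l = 4$
$U{\left(D,K \right)} = -28 + D + K$
$f = -376$ ($f = -24 + 4 \left(-2\right) 4 \cdot 11 = -24 + \left(-8\right) 4 \cdot 11 = -24 - 352 = -376$)
$w = - \frac{86}{49}$ ($w = -2 + \frac{84 \frac{1}{-28 - 9 + 86}}{7} = -2 + \frac{84 \cdot \frac{1}{49}}{7} = -2 + \frac{1}{7} \cdot \frac{12}{7} = -2 + \frac{12}{49} = - \frac{86}{49} \approx -1.7551$)
$f - w = -376 - - \frac{86}{49} = -376 + \frac{86}{49} = - \frac{18338}{49}$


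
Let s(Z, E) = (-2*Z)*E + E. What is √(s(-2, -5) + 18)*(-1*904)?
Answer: -904*I*√7 ≈ -2391.8*I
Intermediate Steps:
s(Z, E) = E - 2*E*Z (s(Z, E) = -2*E*Z + E = E - 2*E*Z)
√(s(-2, -5) + 18)*(-1*904) = √(-5*(1 - 2*(-2)) + 18)*(-1*904) = √(-5*(1 + 4) + 18)*(-904) = √(-5*5 + 18)*(-904) = √(-25 + 18)*(-904) = √(-7)*(-904) = (I*√7)*(-904) = -904*I*√7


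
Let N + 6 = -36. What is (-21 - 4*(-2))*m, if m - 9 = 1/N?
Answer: -4901/42 ≈ -116.69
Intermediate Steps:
N = -42 (N = -6 - 36 = -42)
m = 377/42 (m = 9 + 1/(-42) = 9 - 1/42 = 377/42 ≈ 8.9762)
(-21 - 4*(-2))*m = (-21 - 4*(-2))*(377/42) = (-21 + 8)*(377/42) = -13*377/42 = -4901/42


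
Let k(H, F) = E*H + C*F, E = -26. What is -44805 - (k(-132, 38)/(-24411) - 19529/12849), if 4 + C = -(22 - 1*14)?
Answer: -4684294730284/104552313 ≈ -44803.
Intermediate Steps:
C = -12 (C = -4 - (22 - 1*14) = -4 - (22 - 14) = -4 - 1*8 = -4 - 8 = -12)
k(H, F) = -26*H - 12*F
-44805 - (k(-132, 38)/(-24411) - 19529/12849) = -44805 - ((-26*(-132) - 12*38)/(-24411) - 19529/12849) = -44805 - ((3432 - 456)*(-1/24411) - 19529*1/12849) = -44805 - (2976*(-1/24411) - 19529/12849) = -44805 - (-992/8137 - 19529/12849) = -44805 - 1*(-171653681/104552313) = -44805 + 171653681/104552313 = -4684294730284/104552313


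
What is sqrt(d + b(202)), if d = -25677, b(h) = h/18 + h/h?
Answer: I*sqrt(230983)/3 ≈ 160.2*I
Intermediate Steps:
b(h) = 1 + h/18 (b(h) = h*(1/18) + 1 = h/18 + 1 = 1 + h/18)
sqrt(d + b(202)) = sqrt(-25677 + (1 + (1/18)*202)) = sqrt(-25677 + (1 + 101/9)) = sqrt(-25677 + 110/9) = sqrt(-230983/9) = I*sqrt(230983)/3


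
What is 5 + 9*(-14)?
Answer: -121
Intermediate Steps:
5 + 9*(-14) = 5 - 126 = -121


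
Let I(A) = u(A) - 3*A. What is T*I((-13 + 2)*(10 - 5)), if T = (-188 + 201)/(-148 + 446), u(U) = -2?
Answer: 2119/298 ≈ 7.1107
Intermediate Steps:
T = 13/298 ≈ 0.043624
I(A) = -2 - 3*A
T*I((-13 + 2)*(10 - 5)) = 13*(-2 - 3*(-13 + 2)*(10 - 5))/298 = 13*(-2 - (-33)*5)/298 = 13*(-2 - 3*(-55))/298 = 13*(-2 + 165)/298 = (13/298)*163 = 2119/298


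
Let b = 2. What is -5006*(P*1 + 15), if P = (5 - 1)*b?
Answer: -115138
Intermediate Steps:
P = 8 (P = (5 - 1)*2 = 4*2 = 8)
-5006*(P*1 + 15) = -5006*(8*1 + 15) = -5006*(8 + 15) = -5006*23 = -115138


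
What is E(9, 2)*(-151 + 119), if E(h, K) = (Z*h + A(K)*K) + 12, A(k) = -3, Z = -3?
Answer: 672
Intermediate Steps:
E(h, K) = 12 - 3*K - 3*h (E(h, K) = (-3*h - 3*K) + 12 = (-3*K - 3*h) + 12 = 12 - 3*K - 3*h)
E(9, 2)*(-151 + 119) = (12 - 3*2 - 3*9)*(-151 + 119) = (12 - 6 - 27)*(-32) = -21*(-32) = 672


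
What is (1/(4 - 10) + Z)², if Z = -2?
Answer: 169/36 ≈ 4.6944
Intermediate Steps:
(1/(4 - 10) + Z)² = (1/(4 - 10) - 2)² = (1/(-6) - 2)² = (-⅙ - 2)² = (-13/6)² = 169/36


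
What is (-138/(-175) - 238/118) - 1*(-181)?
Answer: 1856142/10325 ≈ 179.77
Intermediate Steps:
(-138/(-175) - 238/118) - 1*(-181) = (-138*(-1/175) - 238*1/118) + 181 = (138/175 - 119/59) + 181 = -12683/10325 + 181 = 1856142/10325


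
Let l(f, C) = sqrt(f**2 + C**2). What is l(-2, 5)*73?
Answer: 73*sqrt(29) ≈ 393.12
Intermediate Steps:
l(f, C) = sqrt(C**2 + f**2)
l(-2, 5)*73 = sqrt(5**2 + (-2)**2)*73 = sqrt(25 + 4)*73 = sqrt(29)*73 = 73*sqrt(29)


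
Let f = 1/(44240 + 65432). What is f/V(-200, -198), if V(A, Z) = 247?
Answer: 1/27088984 ≈ 3.6915e-8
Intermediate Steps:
f = 1/109672 ≈ 9.1181e-6
f/V(-200, -198) = (1/109672)/247 = (1/109672)*(1/247) = 1/27088984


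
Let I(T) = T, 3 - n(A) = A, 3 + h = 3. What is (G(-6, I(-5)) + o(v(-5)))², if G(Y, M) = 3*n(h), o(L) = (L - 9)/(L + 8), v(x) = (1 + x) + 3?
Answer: 2809/49 ≈ 57.327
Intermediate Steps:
h = 0 (h = -3 + 3 = 0)
v(x) = 4 + x
n(A) = 3 - A
o(L) = (-9 + L)/(8 + L)
G(Y, M) = 9 (G(Y, M) = 3*(3 - 1*0) = 3*(3 + 0) = 3*3 = 9)
(G(-6, I(-5)) + o(v(-5)))² = (9 + (-9 + (4 - 5))/(8 + (4 - 5)))² = (9 + (-9 - 1)/(8 - 1))² = (9 - 10/7)² = (53/7)² = 2809/49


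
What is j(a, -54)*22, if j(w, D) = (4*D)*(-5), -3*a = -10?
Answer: 23760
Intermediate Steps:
a = 10/3 (a = -⅓*(-10) = 10/3 ≈ 3.3333)
j(w, D) = -20*D
j(a, -54)*22 = -20*(-54)*22 = 1080*22 = 23760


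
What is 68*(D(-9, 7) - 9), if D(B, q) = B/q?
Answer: -4896/7 ≈ -699.43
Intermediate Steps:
68*(D(-9, 7) - 9) = 68*(-9/7 - 9) = 68*(-72/7) = -4896/7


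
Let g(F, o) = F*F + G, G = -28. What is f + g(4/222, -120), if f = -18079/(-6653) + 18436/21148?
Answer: -10579115405074/433383917931 ≈ -24.410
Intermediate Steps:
f = 126247350/35174411 (f = -18079*(-1/6653) + 18436*(1/21148) = 18079/6653 + 4609/5287 = 126247350/35174411 ≈ 3.5892)
g(F, o) = -28 + F² (g(F, o) = F*F - 28 = F² - 28 = -28 + F²)
f + g(4/222, -120) = 126247350/35174411 + (-28 + (4/222)²) = 126247350/35174411 + (-28 + (4*(1/222))²) = 126247350/35174411 + (-28 + (2/111)²) = 126247350/35174411 + (-28 + 4/12321) = 126247350/35174411 - 344984/12321 = -10579115405074/433383917931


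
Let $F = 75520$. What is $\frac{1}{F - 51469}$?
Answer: $\frac{1}{24051} \approx 4.1578 \cdot 10^{-5}$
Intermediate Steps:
$\frac{1}{F - 51469} = \frac{1}{75520 - 51469} = \frac{1}{24051}$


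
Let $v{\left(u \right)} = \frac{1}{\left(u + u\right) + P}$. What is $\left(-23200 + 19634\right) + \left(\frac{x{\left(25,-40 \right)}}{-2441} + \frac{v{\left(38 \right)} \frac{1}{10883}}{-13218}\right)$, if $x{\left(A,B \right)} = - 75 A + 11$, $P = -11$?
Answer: $- \frac{81373658508778061}{22824197295510} \approx -3565.2$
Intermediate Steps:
$x{\left(A,B \right)} = 11 - 75 A$
$v{\left(u \right)} = \frac{1}{-11 + 2 u}$ ($v{\left(u \right)} = \frac{1}{\left(u + u\right) - 11} = \frac{1}{2 u - 11} = \frac{1}{-11 + 2 u}$)
$\left(-23200 + 19634\right) + \left(\frac{x{\left(25,-40 \right)}}{-2441} + \frac{v{\left(38 \right)} \frac{1}{10883}}{-13218}\right) = \left(-23200 + 19634\right) + \left(\frac{11 - 1875}{-2441} + \frac{\frac{1}{-11 + 2 \cdot 38} \cdot \frac{1}{10883}}{-13218}\right) = -3566 + \left(\left(11 - 1875\right) \left(- \frac{1}{2441}\right) + \frac{1}{-11 + 76} \cdot \frac{1}{10883} \left(- \frac{1}{13218}\right)\right) = -3566 + \left(\left(-1864\right) \left(- \frac{1}{2441}\right) + \frac{1}{65} \cdot \frac{1}{10883} \left(- \frac{1}{13218}\right)\right) = -3566 + \left(\frac{1864}{2441} + \frac{1}{65} \cdot \frac{1}{10883} \left(- \frac{1}{13218}\right)\right) = -3566 + \left(\frac{1864}{2441} + \frac{1}{707395} \left(- \frac{1}{13218}\right)\right) = -3566 + \left(\frac{1864}{2441} - \frac{1}{9350347110}\right) = -3566 + \frac{17429047010599}{22824197295510} = - \frac{81373658508778061}{22824197295510}$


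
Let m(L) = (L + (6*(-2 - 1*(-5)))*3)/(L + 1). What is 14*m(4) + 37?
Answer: 997/5 ≈ 199.40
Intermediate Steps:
m(L) = (54 + L)/(1 + L) (m(L) = (L + (6*(-2 + 5))*3)/(1 + L) = (L + (6*3)*3)/(1 + L) = (L + 18*3)/(1 + L) = (L + 54)/(1 + L) = (54 + L)/(1 + L))
14*m(4) + 37 = 14*((54 + 4)/(1 + 4)) + 37 = 14*(58/5) + 37 = 812/5 + 37 = 997/5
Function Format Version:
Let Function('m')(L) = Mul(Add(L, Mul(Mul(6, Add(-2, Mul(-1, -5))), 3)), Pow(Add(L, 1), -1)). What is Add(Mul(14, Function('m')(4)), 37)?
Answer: Rational(997, 5) ≈ 199.40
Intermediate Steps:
Function('m')(L) = Mul(Pow(Add(1, L), -1), Add(54, L)) (Function('m')(L) = Mul(Add(L, Mul(Mul(6, Add(-2, 5)), 3)), Pow(Add(1, L), -1)) = Mul(Add(L, Mul(Mul(6, 3), 3)), Pow(Add(1, L), -1)) = Mul(Add(L, Mul(18, 3)), Pow(Add(1, L), -1)) = Mul(Add(L, 54), Pow(Add(1, L), -1)) = Mul(Add(54, L), Pow(Add(1, L), -1)) = Mul(Pow(Add(1, L), -1), Add(54, L)))
Add(Mul(14, Function('m')(4)), 37) = Add(Mul(14, Mul(Pow(Add(1, 4), -1), Add(54, 4))), 37) = Add(Mul(14, Mul(Pow(5, -1), 58)), 37) = Add(Mul(14, Mul(Rational(1, 5), 58)), 37) = Add(Mul(14, Rational(58, 5)), 37) = Add(Rational(812, 5), 37) = Rational(997, 5)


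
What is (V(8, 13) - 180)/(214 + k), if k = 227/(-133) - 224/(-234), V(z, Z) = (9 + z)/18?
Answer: -5572567/6636782 ≈ -0.83965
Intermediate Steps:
V(z, Z) = 1/2 + z/18 (V(z, Z) = (9 + z)*(1/18) = 1/2 + z/18)
k = -11663/15561 (k = 227*(-1/133) - 224*(-1/234) = -227/133 + 112/117 = -11663/15561 ≈ -0.74950)
(V(8, 13) - 180)/(214 + k) = ((1/2 + (1/18)*8) - 180)/(214 - 11663/15561) = ((1/2 + 4/9) - 180)/(3318391/15561) = (17/18 - 180)*(15561/3318391) = -3223/18*15561/3318391 = -5572567/6636782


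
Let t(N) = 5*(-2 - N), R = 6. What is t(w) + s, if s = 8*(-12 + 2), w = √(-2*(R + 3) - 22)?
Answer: -90 - 10*I*√10 ≈ -90.0 - 31.623*I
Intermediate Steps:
w = 2*I*√10 (w = √(-2*(6 + 3) - 22) = √(-2*9 - 22) = √(-18 - 22) = √(-40) = 2*I*√10 ≈ 6.3246*I)
t(N) = -10 - 5*N
s = -80 (s = 8*(-10) = -80)
t(w) + s = (-10 - 10*I*√10) - 80 = -90 - 10*I*√10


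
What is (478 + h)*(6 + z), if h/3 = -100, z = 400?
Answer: 72268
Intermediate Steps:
h = -300 (h = 3*(-100) = -300)
(478 + h)*(6 + z) = (478 - 300)*(6 + 400) = 178*406 = 72268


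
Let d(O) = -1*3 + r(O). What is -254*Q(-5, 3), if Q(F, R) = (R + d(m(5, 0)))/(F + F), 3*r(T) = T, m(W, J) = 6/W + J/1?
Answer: 254/25 ≈ 10.160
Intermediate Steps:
m(W, J) = J + 6/W (m(W, J) = 6/W + J*1 = 6/W + J = J + 6/W)
r(T) = T/3
d(O) = -3 + O/3 (d(O) = -1*3 + O/3 = -3 + O/3)
Q(F, R) = (-13/5 + R)/(2*F) (Q(F, R) = (R + (-3 + (0 + 6/5)/3))/(F + F) = (R + (-3 + (0 + 6*(⅕))/3))/((2*F)) = (R + (-3 + (0 + 6/5)/3))*(1/(2*F)) = (R + (-3 + (⅓)*(6/5)))*(1/(2*F)) = (R + (-3 + ⅖))*(1/(2*F)) = (R - 13/5)*(1/(2*F)) = (-13/5 + R)*(1/(2*F)) = (-13/5 + R)/(2*F))
-254*Q(-5, 3) = -127*(-13 + 5*3)/(5*(-5)) = -127*(-1)*(-13 + 15)/(5*5) = -127*(-1)*2/(5*5) = -254*(-1/25) = 254/25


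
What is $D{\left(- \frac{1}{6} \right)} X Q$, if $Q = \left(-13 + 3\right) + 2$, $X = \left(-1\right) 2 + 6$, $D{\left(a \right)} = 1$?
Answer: $-32$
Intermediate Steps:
$X = 4$ ($X = -2 + 6 = 4$)
$Q = -8$ ($Q = -10 + 2 = -8$)
$D{\left(- \frac{1}{6} \right)} X Q = 1 \cdot 4 \left(-8\right) = 4 \left(-8\right) = -32$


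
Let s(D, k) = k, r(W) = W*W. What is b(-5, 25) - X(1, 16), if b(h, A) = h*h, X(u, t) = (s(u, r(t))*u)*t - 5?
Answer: -4066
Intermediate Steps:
r(W) = W**2
X(u, t) = -5 + u*t**3 (X(u, t) = (t**2*u)*t - 5 = (u*t**2)*t - 5 = u*t**3 - 5 = -5 + u*t**3)
b(h, A) = h**2
b(-5, 25) - X(1, 16) = (-5)**2 - (-5 + 1*16**3) = 25 - (-5 + 1*4096) = 25 - (-5 + 4096) = 25 - 1*4091 = 25 - 4091 = -4066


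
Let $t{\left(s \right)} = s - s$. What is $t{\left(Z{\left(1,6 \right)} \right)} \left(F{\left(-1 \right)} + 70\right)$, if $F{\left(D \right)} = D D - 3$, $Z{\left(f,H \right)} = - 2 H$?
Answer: $0$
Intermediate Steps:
$F{\left(D \right)} = -3 + D^{2}$ ($F{\left(D \right)} = D^{2} - 3 = -3 + D^{2}$)
$t{\left(s \right)} = 0$
$t{\left(Z{\left(1,6 \right)} \right)} \left(F{\left(-1 \right)} + 70\right) = 0 \left(\left(-3 + \left(-1\right)^{2}\right) + 70\right) = 0 \left(\left(-3 + 1\right) + 70\right) = 0 \left(-2 + 70\right) = 0 \cdot 68 = 0$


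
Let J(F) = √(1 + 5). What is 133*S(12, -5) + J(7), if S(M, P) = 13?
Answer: 1729 + √6 ≈ 1731.4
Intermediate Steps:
J(F) = √6
133*S(12, -5) + J(7) = 133*13 + √6 = 1729 + √6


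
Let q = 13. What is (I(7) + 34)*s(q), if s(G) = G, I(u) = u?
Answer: 533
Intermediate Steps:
(I(7) + 34)*s(q) = (7 + 34)*13 = 41*13 = 533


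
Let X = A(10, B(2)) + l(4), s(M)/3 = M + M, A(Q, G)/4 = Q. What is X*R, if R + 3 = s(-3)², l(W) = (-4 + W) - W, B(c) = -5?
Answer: 11556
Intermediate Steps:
A(Q, G) = 4*Q
s(M) = 6*M (s(M) = 3*(M + M) = 3*(2*M) = 6*M)
l(W) = -4
R = 321 (R = -3 + (6*(-3))² = -3 + (-18)² = -3 + 324 = 321)
X = 36 (X = 4*10 - 4 = 40 - 4 = 36)
X*R = 36*321 = 11556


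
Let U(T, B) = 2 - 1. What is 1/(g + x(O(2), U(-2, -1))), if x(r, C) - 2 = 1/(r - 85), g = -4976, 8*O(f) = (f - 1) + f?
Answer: -677/3367406 ≈ -0.00020105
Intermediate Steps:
O(f) = -⅛ + f/4 (O(f) = ((f - 1) + f)/8 = ((-1 + f) + f)/8 = (-1 + 2*f)/8 = -⅛ + f/4)
U(T, B) = 1
x(r, C) = 2 + 1/(-85 + r) (x(r, C) = 2 + 1/(r - 85) = 2 + 1/(-85 + r))
1/(g + x(O(2), U(-2, -1))) = 1/(-4976 + (-169 + 2*(-⅛ + (¼)*2))/(-85 + (-⅛ + (¼)*2))) = 1/(-4976 + (-169 + 2*(-⅛ + ½))/(-85 + (-⅛ + ½))) = 1/(-4976 + (-169 + 2*(3/8))/(-85 + 3/8)) = 1/(-4976 + (-169 + ¾)/(-677/8)) = 1/(-4976 - 8/677*(-673/4)) = 1/(-4976 + 1346/677) = 1/(-3367406/677) = -677/3367406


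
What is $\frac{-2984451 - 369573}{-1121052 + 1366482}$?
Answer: $- \frac{559004}{40905} \approx -13.666$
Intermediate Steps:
$\frac{-2984451 - 369573}{-1121052 + 1366482} = - \frac{3354024}{245430} = \left(-3354024\right) \frac{1}{245430} = - \frac{559004}{40905}$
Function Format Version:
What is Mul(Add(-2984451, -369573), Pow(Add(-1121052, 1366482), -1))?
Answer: Rational(-559004, 40905) ≈ -13.666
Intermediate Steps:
Mul(Add(-2984451, -369573), Pow(Add(-1121052, 1366482), -1)) = Mul(-3354024, Pow(245430, -1)) = Mul(-3354024, Rational(1, 245430)) = Rational(-559004, 40905)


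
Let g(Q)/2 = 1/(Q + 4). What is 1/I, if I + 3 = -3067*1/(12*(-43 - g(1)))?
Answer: 2604/7523 ≈ 0.34614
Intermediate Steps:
g(Q) = 2/(4 + Q) (g(Q) = 2/(Q + 4) = 2/(4 + Q))
I = 7523/2604 (I = -3 - 3067*1/(12*(-43 - 2/(4 + 1))) = -3 - 3067*1/(12*(-43 - 2/5)) = -3 - 3067*1/(12*(-43 - 1*⅖)) = -3 - 3067*1/(12*(-43 - ⅖)) = -3 - 3067/(12*(-217/5)) = -3 - 3067/(-2604/5) = -3 - 3067*(-5/2604) = -3 + 15335/2604 = 7523/2604 ≈ 2.8890)
1/I = 1/(7523/2604) = 2604/7523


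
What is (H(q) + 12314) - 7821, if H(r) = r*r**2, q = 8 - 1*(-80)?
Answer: 685965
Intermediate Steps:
q = 88 (q = 8 + 80 = 88)
H(r) = r**3
(H(q) + 12314) - 7821 = (88**3 + 12314) - 7821 = (681472 + 12314) - 7821 = 693786 - 7821 = 685965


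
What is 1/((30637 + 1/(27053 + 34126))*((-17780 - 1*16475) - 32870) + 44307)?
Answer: -20393/41937476859349 ≈ -4.8627e-10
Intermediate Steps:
1/((30637 + 1/(27053 + 34126))*((-17780 - 1*16475) - 32870) + 44307) = 1/((30637 + 1/61179)*((-17780 - 16475) - 32870) + 44307) = 1/((30637 + 1/61179)*(-34255 - 32870) + 44307) = 1/((1874341024/61179)*(-67125) + 44307) = 1/(-41938380412000/20393 + 44307) = 1/(-41937476859349/20393) = -20393/41937476859349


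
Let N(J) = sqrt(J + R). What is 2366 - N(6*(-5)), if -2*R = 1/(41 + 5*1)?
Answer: 2366 - I*sqrt(63503)/46 ≈ 2366.0 - 5.4782*I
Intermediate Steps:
R = -1/92 (R = -1/(2*(41 + 5*1)) = -1/(2*(41 + 5)) = -1/2/46 = -1/2*1/46 = -1/92 ≈ -0.010870)
N(J) = sqrt(-1/92 + J) (N(J) = sqrt(J - 1/92) = sqrt(-1/92 + J))
2366 - N(6*(-5)) = 2366 - sqrt(-23 + 2116*(6*(-5)))/46 = 2366 - sqrt(-23 + 2116*(-30))/46 = 2366 - sqrt(-23 - 63480)/46 = 2366 - sqrt(-63503)/46 = 2366 - I*sqrt(63503)/46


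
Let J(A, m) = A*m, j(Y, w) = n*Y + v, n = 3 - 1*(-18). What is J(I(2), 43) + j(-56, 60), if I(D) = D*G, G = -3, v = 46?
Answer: -1388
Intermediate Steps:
n = 21 (n = 3 + 18 = 21)
I(D) = -3*D (I(D) = D*(-3) = -3*D)
j(Y, w) = 46 + 21*Y (j(Y, w) = 21*Y + 46 = 46 + 21*Y)
J(I(2), 43) + j(-56, 60) = -3*2*43 + (46 + 21*(-56)) = -6*43 + (46 - 1176) = -258 - 1130 = -1388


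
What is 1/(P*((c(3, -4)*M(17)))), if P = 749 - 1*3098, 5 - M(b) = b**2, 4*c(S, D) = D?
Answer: -1/667116 ≈ -1.4990e-6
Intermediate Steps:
c(S, D) = D/4
M(b) = 5 - b**2
P = -2349 (P = 749 - 3098 = -2349)
1/(P*((c(3, -4)*M(17)))) = 1/((-2349)*((((1/4)*(-4))*(5 - 1*17**2)))) = -(-1/(5 - 1*289))/2349 = -(-1/(5 - 289))/2349 = -1/(2349*((-1*(-284)))) = -1/2349/284 = -1/2349*1/284 = -1/667116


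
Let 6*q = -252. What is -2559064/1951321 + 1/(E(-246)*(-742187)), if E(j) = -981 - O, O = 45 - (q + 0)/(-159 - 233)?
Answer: -54557508292368812/41600839895050575 ≈ -1.3115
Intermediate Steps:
q = -42 (q = (⅙)*(-252) = -42)
O = 1257/28 (O = 45 - (-42 + 0)/(-159 - 233) = 45 - (-42)/(-392) = 45 - (-42)*(-1)/392 = 45 - 1*3/28 = 45 - 3/28 = 1257/28 ≈ 44.893)
E(j) = -28725/28 (E(j) = -981 - 1*1257/28 = -981 - 1257/28 = -28725/28)
-2559064/1951321 + 1/(E(-246)*(-742187)) = -2559064/1951321 + 1/(-28725/28*(-742187)) = -2559064*1/1951321 - 28/28725*(-1/742187) = -2559064/1951321 + 28/21319321575 = -54557508292368812/41600839895050575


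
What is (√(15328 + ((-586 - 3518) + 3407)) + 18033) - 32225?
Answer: -14192 + √14631 ≈ -14071.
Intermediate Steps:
(√(15328 + ((-586 - 3518) + 3407)) + 18033) - 32225 = (√(15328 + (-4104 + 3407)) + 18033) - 32225 = (√(15328 - 697) + 18033) - 32225 = (√14631 + 18033) - 32225 = (18033 + √14631) - 32225 = -14192 + √14631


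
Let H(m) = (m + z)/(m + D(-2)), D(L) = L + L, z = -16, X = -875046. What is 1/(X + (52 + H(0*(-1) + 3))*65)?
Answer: -1/870821 ≈ -1.1483e-6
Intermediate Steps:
D(L) = 2*L
H(m) = (-16 + m)/(-4 + m) (H(m) = (m - 16)/(m + 2*(-2)) = (-16 + m)/(m - 4) = (-16 + m)/(-4 + m))
1/(X + (52 + H(0*(-1) + 3))*65) = 1/(-875046 + (52 + (-16 + (0*(-1) + 3))/(-4 + (0*(-1) + 3)))*65) = 1/(-875046 + (52 + (-16 + (0 + 3))/(-4 + (0 + 3)))*65) = 1/(-875046 + (52 + (-16 + 3)/(-4 + 3))*65) = 1/(-875046 + (52 - 13/(-1))*65) = 1/(-875046 + (52 - 1*(-13))*65) = 1/(-875046 + (52 + 13)*65) = 1/(-875046 + 65*65) = 1/(-875046 + 4225) = 1/(-870821) = -1/870821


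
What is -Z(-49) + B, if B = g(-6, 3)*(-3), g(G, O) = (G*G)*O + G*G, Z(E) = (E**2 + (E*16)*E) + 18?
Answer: -41267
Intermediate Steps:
Z(E) = 18 + 17*E**2 (Z(E) = (E**2 + (16*E)*E) + 18 = (E**2 + 16*E**2) + 18 = 17*E**2 + 18 = 18 + 17*E**2)
g(G, O) = G**2 + O*G**2 (g(G, O) = G**2*O + G**2 = O*G**2 + G**2 = G**2 + O*G**2)
B = -432 (B = ((-6)**2*(1 + 3))*(-3) = (36*4)*(-3) = 144*(-3) = -432)
-Z(-49) + B = -(18 + 17*(-49)**2) - 432 = -(18 + 17*2401) - 432 = -(18 + 40817) - 432 = -1*40835 - 432 = -40835 - 432 = -41267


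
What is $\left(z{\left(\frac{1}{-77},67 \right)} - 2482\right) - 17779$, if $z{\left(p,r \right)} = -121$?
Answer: $-20382$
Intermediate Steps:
$\left(z{\left(\frac{1}{-77},67 \right)} - 2482\right) - 17779 = \left(-121 - 2482\right) - 17779 = -2603 - 17779 = -20382$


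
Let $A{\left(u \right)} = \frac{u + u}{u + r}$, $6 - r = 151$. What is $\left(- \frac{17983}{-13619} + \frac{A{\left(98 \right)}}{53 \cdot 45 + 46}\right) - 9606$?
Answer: $- \frac{14945518778991}{1556066083} \approx -9604.7$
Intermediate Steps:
$r = -145$ ($r = 6 - 151 = -145$)
$A{\left(u \right)} = \frac{2 u}{-145 + u}$ ($A{\left(u \right)} = \frac{u + u}{u - 145} = \frac{2 u}{-145 + u}$)
$\left(- \frac{17983}{-13619} + \frac{A{\left(98 \right)}}{53 \cdot 45 + 46}\right) - 9606 = \left(- \frac{17983}{-13619} + \frac{2 \cdot 98 \frac{1}{-145 + 98}}{53 \cdot 45 + 46}\right) - 9606 = \left(\left(-17983\right) \left(- \frac{1}{13619}\right) + \frac{2 \cdot 98 \frac{1}{-47}}{2385 + 46}\right) - 9606 = \left(\frac{17983}{13619} + \frac{2 \cdot 98 \left(- \frac{1}{47}\right)}{2431}\right) - 9606 = \left(\frac{17983}{13619} - \frac{196}{114257}\right) - 9606 = \frac{2052014307}{1556066083} - 9606 = - \frac{14945518778991}{1556066083}$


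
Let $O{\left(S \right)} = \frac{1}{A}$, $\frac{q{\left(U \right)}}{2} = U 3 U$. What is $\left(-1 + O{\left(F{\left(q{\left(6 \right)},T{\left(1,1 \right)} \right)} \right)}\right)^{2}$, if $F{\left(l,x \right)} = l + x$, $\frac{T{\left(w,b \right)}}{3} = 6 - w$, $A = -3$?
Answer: $\frac{16}{9} \approx 1.7778$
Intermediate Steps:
$T{\left(w,b \right)} = 18 - 3 w$ ($T{\left(w,b \right)} = 3 \left(6 - w\right) = 18 - 3 w$)
$q{\left(U \right)} = 6 U^{2}$ ($q{\left(U \right)} = 2 U 3 U = 2 \cdot 3 U U = 2 \cdot 3 U^{2} = 6 U^{2}$)
$O{\left(S \right)} = - \frac{1}{3}$ ($O{\left(S \right)} = \frac{1}{-3} = - \frac{1}{3}$)
$\left(-1 + O{\left(F{\left(q{\left(6 \right)},T{\left(1,1 \right)} \right)} \right)}\right)^{2} = \left(-1 - \frac{1}{3}\right)^{2} = \left(- \frac{4}{3}\right)^{2} = \frac{16}{9}$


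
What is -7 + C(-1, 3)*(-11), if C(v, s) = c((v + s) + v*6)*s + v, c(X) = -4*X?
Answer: -524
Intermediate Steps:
C(v, s) = v + s*(-28*v - 4*s) (C(v, s) = (-4*((v + s) + v*6))*s + v = (-4*((s + v) + 6*v))*s + v = (-4*(s + 7*v))*s + v = (-28*v - 4*s)*s + v = s*(-28*v - 4*s) + v = v + s*(-28*v - 4*s))
-7 + C(-1, 3)*(-11) = -7 + (-1 - 4*3*(3 + 7*(-1)))*(-11) = -7 + (-1 - 4*3*(3 - 7))*(-11) = -7 + (-1 - 4*3*(-4))*(-11) = -7 + (-1 + 48)*(-11) = -7 + 47*(-11) = -7 - 517 = -524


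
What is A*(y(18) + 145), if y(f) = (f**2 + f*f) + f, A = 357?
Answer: 289527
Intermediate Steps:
y(f) = f + 2*f**2 (y(f) = (f**2 + f**2) + f = 2*f**2 + f = f + 2*f**2)
A*(y(18) + 145) = 357*(18*(1 + 2*18) + 145) = 357*(18*(1 + 36) + 145) = 357*(18*37 + 145) = 357*(666 + 145) = 357*811 = 289527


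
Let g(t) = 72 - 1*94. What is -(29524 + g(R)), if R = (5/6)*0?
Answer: -29502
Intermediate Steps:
R = 0 (R = ((1/6)*5)*0 = (5/6)*0 = 0)
g(t) = -22 (g(t) = 72 - 94 = -22)
-(29524 + g(R)) = -(29524 - 22) = -1*29502 = -29502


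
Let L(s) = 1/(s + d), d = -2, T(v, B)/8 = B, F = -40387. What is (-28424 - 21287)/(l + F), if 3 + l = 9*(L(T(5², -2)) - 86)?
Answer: 99422/82329 ≈ 1.2076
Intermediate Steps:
T(v, B) = 8*B
L(s) = 1/(-2 + s) (L(s) = 1/(s - 2) = 1/(-2 + s))
l = -1555/2 (l = -3 + 9*(1/(-2 + 8*(-2)) - 86) = -3 + 9*(1/(-2 - 16) - 86) = -3 + 9*(1/(-18) - 86) = -3 + 9*(-1/18 - 86) = -3 + 9*(-1549/18) = -3 - 1549/2 = -1555/2 ≈ -777.50)
(-28424 - 21287)/(l + F) = (-28424 - 21287)/(-1555/2 - 40387) = -49711/(-82329/2) = -49711*(-2/82329) = 99422/82329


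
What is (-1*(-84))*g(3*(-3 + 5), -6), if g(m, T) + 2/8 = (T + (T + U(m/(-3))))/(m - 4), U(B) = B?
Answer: -609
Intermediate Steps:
g(m, T) = -1/4 + (2*T - m/3)/(-4 + m) (g(m, T) = -1/4 + (T + (T + m/(-3)))/(m - 4) = -1/4 + (T + (T + m*(-1/3)))/(-4 + m) = -1/4 + (T + (T - m/3))/(-4 + m) = -1/4 + (2*T - m/3)/(-4 + m))
(-1*(-84))*g(3*(-3 + 5), -6) = (-1*(-84))*((12 - 21*(-3 + 5) + 24*(-6))/(12*(-4 + 3*(-3 + 5)))) = 84*((12 - 21*2 - 144)/(12*(-4 + 3*2))) = 84*((12 - 7*6 - 144)/(12*(-4 + 6))) = 84*((1/12)*(12 - 42 - 144)/2) = 84*((1/12)*(1/2)*(-174)) = 84*(-29/4) = -609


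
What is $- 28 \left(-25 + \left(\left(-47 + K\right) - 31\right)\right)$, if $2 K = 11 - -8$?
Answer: $2618$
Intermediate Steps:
$K = \frac{19}{2}$ ($K = \frac{11 - -8}{2} = \frac{11 + 8}{2} = \frac{1}{2} \cdot 19 = \frac{19}{2} \approx 9.5$)
$- 28 \left(-25 + \left(\left(-47 + K\right) - 31\right)\right) = - 28 \left(-25 + \left(\left(-47 + \frac{19}{2}\right) - 31\right)\right) = - 28 \left(-25 - \frac{137}{2}\right) = \left(-28\right) \left(- \frac{187}{2}\right) = 2618$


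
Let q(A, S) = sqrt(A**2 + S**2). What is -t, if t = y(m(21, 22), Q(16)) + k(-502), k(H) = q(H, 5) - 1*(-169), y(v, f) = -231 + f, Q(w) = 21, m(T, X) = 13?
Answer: 41 - sqrt(252029) ≈ -461.02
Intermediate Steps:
k(H) = 169 + sqrt(25 + H**2) (k(H) = sqrt(H**2 + 5**2) - 1*(-169) = sqrt(H**2 + 25) + 169 = sqrt(25 + H**2) + 169 = 169 + sqrt(25 + H**2))
t = -41 + sqrt(252029) (t = (-231 + 21) + (169 + sqrt(25 + (-502)**2)) = -210 + (169 + sqrt(25 + 252004)) = -210 + (169 + sqrt(252029)) = -41 + sqrt(252029) ≈ 461.02)
-t = -(-41 + sqrt(252029)) = 41 - sqrt(252029)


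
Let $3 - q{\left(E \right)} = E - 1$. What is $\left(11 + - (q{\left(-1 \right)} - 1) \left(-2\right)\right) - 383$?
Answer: $-364$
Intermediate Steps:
$q{\left(E \right)} = 4 - E$ ($q{\left(E \right)} = 3 - \left(E - 1\right) = 3 - \left(-1 + E\right) = 4 - E$)
$\left(11 + - (q{\left(-1 \right)} - 1) \left(-2\right)\right) - 383 = \left(11 + - (\left(4 - -1\right) - 1) \left(-2\right)\right) - 383 = \left(11 + - (\left(4 + 1\right) - 1) \left(-2\right)\right) - 383 = \left(11 + - (5 - 1) \left(-2\right)\right) - 383 = \left(11 + \left(-1\right) 4 \left(-2\right)\right) - 383 = \left(11 - -8\right) - 383 = \left(11 + 8\right) - 383 = 19 - 383 = -364$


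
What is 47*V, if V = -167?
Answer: -7849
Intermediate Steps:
47*V = 47*(-167) = -7849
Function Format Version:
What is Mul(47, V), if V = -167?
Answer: -7849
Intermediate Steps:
Mul(47, V) = Mul(47, -167) = -7849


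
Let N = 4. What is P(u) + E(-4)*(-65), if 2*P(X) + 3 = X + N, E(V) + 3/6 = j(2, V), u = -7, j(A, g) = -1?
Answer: 189/2 ≈ 94.500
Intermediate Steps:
E(V) = -3/2 (E(V) = -½ - 1 = -3/2)
P(X) = ½ + X/2 (P(X) = -3/2 + (X + 4)/2 = -3/2 + (4 + X)/2 = -3/2 + (2 + X/2) = ½ + X/2)
P(u) + E(-4)*(-65) = (½ + (½)*(-7)) - 3/2*(-65) = (½ - 7/2) + 195/2 = -3 + 195/2 = 189/2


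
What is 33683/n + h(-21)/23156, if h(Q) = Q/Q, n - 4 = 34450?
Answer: 55714143/56986916 ≈ 0.97767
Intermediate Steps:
n = 34454 (n = 4 + 34450 = 34454)
h(Q) = 1
33683/n + h(-21)/23156 = 33683/34454 + 1/23156 = 55714143/56986916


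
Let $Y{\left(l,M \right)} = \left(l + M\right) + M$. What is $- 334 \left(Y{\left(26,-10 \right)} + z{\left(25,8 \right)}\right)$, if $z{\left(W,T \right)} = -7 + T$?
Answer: $-2338$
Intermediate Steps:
$Y{\left(l,M \right)} = l + 2 M$ ($Y{\left(l,M \right)} = \left(M + l\right) + M = l + 2 M$)
$- 334 \left(Y{\left(26,-10 \right)} + z{\left(25,8 \right)}\right) = - 334 \left(\left(26 + 2 \left(-10\right)\right) + \left(-7 + 8\right)\right) = - 334 \left(\left(26 - 20\right) + 1\right) = - 334 \left(6 + 1\right) = \left(-334\right) 7 = -2338$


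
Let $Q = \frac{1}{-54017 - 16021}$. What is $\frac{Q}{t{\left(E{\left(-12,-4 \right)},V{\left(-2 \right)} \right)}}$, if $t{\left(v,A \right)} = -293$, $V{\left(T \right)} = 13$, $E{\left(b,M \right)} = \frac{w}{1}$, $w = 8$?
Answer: $\frac{1}{20521134} \approx 4.873 \cdot 10^{-8}$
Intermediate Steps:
$E{\left(b,M \right)} = 8$ ($E{\left(b,M \right)} = \frac{8}{1} = 8 \cdot 1 = 8$)
$Q = - \frac{1}{70038}$ ($Q = \frac{1}{-70038} = - \frac{1}{70038} \approx -1.4278 \cdot 10^{-5}$)
$\frac{Q}{t{\left(E{\left(-12,-4 \right)},V{\left(-2 \right)} \right)}} = - \frac{1}{70038 \left(-293\right)} = \left(- \frac{1}{70038}\right) \left(- \frac{1}{293}\right) = \frac{1}{20521134}$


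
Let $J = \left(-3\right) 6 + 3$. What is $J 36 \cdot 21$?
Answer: $-11340$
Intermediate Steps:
$J = -15$ ($J = -18 + 3 = -15$)
$J 36 \cdot 21 = \left(-15\right) 36 \cdot 21 = \left(-540\right) 21 = -11340$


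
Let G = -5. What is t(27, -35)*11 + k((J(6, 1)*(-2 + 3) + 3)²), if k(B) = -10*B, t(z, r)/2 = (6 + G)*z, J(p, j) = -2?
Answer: 584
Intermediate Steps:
t(z, r) = 2*z (t(z, r) = 2*((6 - 5)*z) = 2*(1*z) = 2*z)
t(27, -35)*11 + k((J(6, 1)*(-2 + 3) + 3)²) = (2*27)*11 - 10*(-2*(-2 + 3) + 3)² = 54*11 - 10*(-2*1 + 3)² = 594 - 10*(-2 + 3)² = 594 - 10*1² = 594 - 10*1 = 594 - 10 = 584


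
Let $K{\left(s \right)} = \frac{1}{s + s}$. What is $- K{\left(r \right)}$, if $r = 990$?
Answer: $- \frac{1}{1980} \approx -0.00050505$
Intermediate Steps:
$K{\left(s \right)} = \frac{1}{2 s}$
$- K{\left(r \right)} = - \frac{1}{2 \cdot 990} = \left(-1\right) \frac{1}{1980} = - \frac{1}{1980}$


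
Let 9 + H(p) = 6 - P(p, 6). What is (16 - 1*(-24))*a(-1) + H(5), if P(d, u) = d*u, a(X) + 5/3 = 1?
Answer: -179/3 ≈ -59.667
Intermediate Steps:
a(X) = -⅔ (a(X) = -5/3 + 1 = -⅔)
H(p) = -3 - 6*p (H(p) = -9 + (6 - p*6) = -9 + (6 - 6*p) = -3 - 6*p)
(16 - 1*(-24))*a(-1) + H(5) = (16 - 1*(-24))*(-⅔) + (-3 - 6*5) = (16 + 24)*(-⅔) + (-3 - 30) = 40*(-⅔) - 33 = -80/3 - 33 = -179/3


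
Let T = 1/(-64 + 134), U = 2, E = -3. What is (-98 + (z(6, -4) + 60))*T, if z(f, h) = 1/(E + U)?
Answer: -39/70 ≈ -0.55714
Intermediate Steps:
T = 1/70 ≈ 0.014286
z(f, h) = -1 (z(f, h) = 1/(-3 + 2) = 1/(-1) = -1)
(-98 + (z(6, -4) + 60))*T = (-98 + (-1 + 60))*(1/70) = (-98 + 59)*(1/70) = -39*1/70 = -39/70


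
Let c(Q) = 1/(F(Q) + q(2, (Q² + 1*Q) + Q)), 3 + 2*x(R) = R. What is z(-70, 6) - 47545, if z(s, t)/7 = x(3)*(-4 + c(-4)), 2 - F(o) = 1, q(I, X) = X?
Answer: -47545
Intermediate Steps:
x(R) = -3/2 + R/2
F(o) = 1 (F(o) = 2 - 1*1 = 2 - 1 = 1)
c(Q) = 1/(1 + Q² + 2*Q) (c(Q) = 1/(1 + ((Q² + 1*Q) + Q)) = 1/(1 + ((Q² + Q) + Q)) = 1/(1 + ((Q + Q²) + Q)) = 1/(1 + (Q² + 2*Q)) = 1/(1 + Q² + 2*Q))
z(s, t) = 0 (z(s, t) = 7*((-3/2 + (½)*3)*(-4 + 1/(1 - 4*(2 - 4)))) = 7*((-3/2 + 3/2)*(-4 + 1/(1 - 4*(-2)))) = 7*(0*(-4 + 1/(1 + 8))) = 7*(0*(-4 + 1/9)) = 7*(0*(-4 + ⅑)) = 7*(0*(-35/9)) = 7*0 = 0)
z(-70, 6) - 47545 = 0 - 47545 = -47545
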